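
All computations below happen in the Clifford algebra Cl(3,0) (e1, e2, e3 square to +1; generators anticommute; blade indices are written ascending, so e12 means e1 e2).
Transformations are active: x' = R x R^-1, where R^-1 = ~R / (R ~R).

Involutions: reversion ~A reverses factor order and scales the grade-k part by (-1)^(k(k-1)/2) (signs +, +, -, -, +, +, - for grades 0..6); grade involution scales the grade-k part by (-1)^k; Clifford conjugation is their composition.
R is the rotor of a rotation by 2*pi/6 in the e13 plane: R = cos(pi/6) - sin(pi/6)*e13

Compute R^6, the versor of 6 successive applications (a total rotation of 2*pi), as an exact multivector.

Rotor phase runs at HALF the rotation angle; powers of one rotor simply add phase, so after 6 steps in e13 the phase is 6*pi/6 = pi and R^6 = cos(pi) - sin(pi)*e13.
cos(pi) = -1 and sin(pi) = 0, so R^6 = -1. The total rotation 2*pi is 1 full turn, so every vector returns to itself, yet the rotor is -1, on the OTHER sheet of the double cover (an odd number of 2*pi turns).
Answer: -1


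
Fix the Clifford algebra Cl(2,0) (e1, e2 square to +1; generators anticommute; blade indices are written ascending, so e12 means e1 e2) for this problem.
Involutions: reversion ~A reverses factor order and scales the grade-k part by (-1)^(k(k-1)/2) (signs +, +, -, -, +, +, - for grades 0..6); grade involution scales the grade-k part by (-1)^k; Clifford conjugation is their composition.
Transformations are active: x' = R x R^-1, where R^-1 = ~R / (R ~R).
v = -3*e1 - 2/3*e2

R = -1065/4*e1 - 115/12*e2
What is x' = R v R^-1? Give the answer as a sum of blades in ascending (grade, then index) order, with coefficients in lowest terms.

~R = -1065/4*e1 - 115/12*e2, and R ~R = 5110625/72, so R^-1 = ~R / (5110625/72).
R v = 28985/36 + 595/4*e12
Answer: -36558/12025*e1 + 16207/36075*e2


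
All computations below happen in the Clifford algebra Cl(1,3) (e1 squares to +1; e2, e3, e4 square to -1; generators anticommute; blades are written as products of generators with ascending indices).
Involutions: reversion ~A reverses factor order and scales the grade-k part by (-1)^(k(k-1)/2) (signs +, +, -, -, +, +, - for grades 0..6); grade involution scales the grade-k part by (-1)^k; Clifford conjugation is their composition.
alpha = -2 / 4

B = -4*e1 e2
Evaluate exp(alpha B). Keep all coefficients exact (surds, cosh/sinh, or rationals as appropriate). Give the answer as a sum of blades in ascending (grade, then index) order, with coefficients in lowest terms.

B^2 = (-4)^2*(e1 e2)^2 = 16*(+1) = 16 (a basis 2-blade squares to minus the product of its generators' squares).
B^2 = 16 — since the square is positive, the closed form is hyperbolic: l = 4, alpha*l = -2, so exp(alpha B) = cosh(-2) + (sinh(-2)/4)*B = cosh(2) + (-sinh(2)/4)*B.
Answer: cosh(2) + sinh(2)*e1 e2


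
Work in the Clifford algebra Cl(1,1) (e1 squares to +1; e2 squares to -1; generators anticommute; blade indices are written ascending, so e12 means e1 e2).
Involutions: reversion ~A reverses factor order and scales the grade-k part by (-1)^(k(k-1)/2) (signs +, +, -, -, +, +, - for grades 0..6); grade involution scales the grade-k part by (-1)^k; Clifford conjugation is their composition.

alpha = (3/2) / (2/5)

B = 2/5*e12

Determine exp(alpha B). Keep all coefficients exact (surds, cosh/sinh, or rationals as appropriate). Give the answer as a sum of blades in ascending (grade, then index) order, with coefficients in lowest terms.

B^2 = (2/5)^2*(e12)^2 = 4/25*(+1) = 4/25 (a basis 2-blade squares to minus the product of its generators' squares).
B^2 = 4/25 — the series telescopes hyperbolically here: l = 2/5, alpha*l = 3/2, so exp(alpha B) = cosh(3/2) + (sinh(3/2)/(2/5))*B = cosh(3/2) + (5*sinh(3/2)/2)*B.
Answer: cosh(3/2) + sinh(3/2)*e12


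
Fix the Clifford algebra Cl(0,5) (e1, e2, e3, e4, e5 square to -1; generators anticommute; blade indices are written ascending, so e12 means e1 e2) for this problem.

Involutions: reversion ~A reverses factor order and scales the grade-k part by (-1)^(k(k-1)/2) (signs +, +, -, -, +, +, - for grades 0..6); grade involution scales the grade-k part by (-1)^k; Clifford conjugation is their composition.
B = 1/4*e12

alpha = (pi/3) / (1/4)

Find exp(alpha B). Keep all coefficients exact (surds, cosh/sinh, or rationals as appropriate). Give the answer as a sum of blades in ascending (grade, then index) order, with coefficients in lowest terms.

B^2 = (1/4)^2*(e12)^2 = 1/16*(-1) = -1/16 (a basis 2-blade squares to minus the product of its generators' squares).
B^2 = -1/16 — the series telescopes trigonometrically here: l = 1/4, alpha*l = pi/3, so exp(alpha B) = cos(pi/3) + (sin(pi/3)/(1/4))*B = 1/2 + (2*sqrt(3))*B.
Answer: 1/2 + sqrt(3)/2*e12


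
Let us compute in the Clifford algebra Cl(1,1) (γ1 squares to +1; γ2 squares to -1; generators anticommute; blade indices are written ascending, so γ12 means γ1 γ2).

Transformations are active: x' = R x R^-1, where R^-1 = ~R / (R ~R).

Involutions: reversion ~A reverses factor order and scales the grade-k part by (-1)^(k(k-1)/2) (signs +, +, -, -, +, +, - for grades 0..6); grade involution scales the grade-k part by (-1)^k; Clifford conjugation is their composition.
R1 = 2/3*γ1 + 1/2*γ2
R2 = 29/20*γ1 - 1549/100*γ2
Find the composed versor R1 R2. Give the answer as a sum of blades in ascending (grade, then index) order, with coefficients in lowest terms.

Distribute over the terms of R1 (each basis-blade product reordered to ascending indices, repeated generators contracted through their squares):
(2/3*γ1) R2 = 29/30 - 1549/150*γ12
(1/2*γ2) R2 = 1549/200 - 29/40*γ12
Summing the partial products and collecting blades:
Answer: 5227/600 - 6631/600*γ12


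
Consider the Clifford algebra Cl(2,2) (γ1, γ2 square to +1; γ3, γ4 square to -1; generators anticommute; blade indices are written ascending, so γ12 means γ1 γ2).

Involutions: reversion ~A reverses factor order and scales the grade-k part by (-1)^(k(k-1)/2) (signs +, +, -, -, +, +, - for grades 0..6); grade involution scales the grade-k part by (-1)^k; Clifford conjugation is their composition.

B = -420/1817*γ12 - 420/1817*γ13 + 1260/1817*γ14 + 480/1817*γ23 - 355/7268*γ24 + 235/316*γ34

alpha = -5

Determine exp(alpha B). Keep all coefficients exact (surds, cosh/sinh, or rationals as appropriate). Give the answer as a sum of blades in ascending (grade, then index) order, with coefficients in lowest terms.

B^2 term by term: the squares give (-420/1817)^2*(γ12)^2 + (-420/1817)^2*(γ13)^2 + (1260/1817)^2*(γ14)^2 + (480/1817)^2*(γ23)^2 + (-355/7268)^2*(γ24)^2 + (235/316)^2*(γ34)^2 = 176400/3301489*(-1) + 176400/3301489*(+1) + 1587600/3301489*(+1) + 230400/3301489*(+1) + 126025/52823824*(+1) + 55225/99856*(-1) = 0 (each basis 2-blade squares to minus the product of its generators' squares); cross terms between blades sharing an index anticommute and cancel; the commuting (index-disjoint) pairs give grade-4 terms 2*c*c'*(blade product), which cancel blade by blade — γ1234: -49350/143543 - 74550/3301489 + 1209600/3301489 = 0 — confirming B is simple. So B^2 = 0.
B^2 = 0, hence only two terms survive: exp(alpha B) = 1 + alpha B (parabolic case).
Answer: 1 + 2100/1817*γ12 + 2100/1817*γ13 - 6300/1817*γ14 - 2400/1817*γ23 + 1775/7268*γ24 - 1175/316*γ34


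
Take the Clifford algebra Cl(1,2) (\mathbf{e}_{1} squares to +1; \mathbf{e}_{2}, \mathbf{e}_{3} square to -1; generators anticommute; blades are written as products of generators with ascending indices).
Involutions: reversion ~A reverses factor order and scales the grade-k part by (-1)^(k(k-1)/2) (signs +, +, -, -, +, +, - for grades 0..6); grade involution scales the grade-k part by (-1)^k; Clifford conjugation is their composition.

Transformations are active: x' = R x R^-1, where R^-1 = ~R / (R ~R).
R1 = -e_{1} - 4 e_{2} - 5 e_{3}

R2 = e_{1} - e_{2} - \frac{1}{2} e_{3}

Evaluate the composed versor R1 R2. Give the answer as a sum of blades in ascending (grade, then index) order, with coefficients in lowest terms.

Distribute over the terms of R1 (each basis-blade product reordered to ascending indices, repeated generators contracted through their squares):
(-e_{1}) R2 = -1 + e_{1} e_{2} + \frac{1}{2} e_{1} e_{3}
(-4 e_{2}) R2 = -4 + 4 e_{1} e_{2} + 2 e_{2} e_{3}
(-5 e_{3}) R2 = -\frac{5}{2} + 5 e_{1} e_{3} - 5 e_{2} e_{3}
Summing the partial products and collecting blades:
Answer: -\frac{15}{2} + 5 e_{1} e_{2} + \frac{11}{2} e_{1} e_{3} - 3 e_{2} e_{3}


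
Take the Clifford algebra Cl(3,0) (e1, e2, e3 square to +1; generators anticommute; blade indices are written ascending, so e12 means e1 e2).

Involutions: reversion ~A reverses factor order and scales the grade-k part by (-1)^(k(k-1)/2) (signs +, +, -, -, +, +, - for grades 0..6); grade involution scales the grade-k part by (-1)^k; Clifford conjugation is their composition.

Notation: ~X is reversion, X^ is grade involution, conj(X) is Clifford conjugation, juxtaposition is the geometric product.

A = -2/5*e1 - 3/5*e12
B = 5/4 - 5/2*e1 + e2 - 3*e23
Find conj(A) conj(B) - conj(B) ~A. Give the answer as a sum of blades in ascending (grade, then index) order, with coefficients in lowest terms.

first term: 1 - 1/10*e1 - 3/2*e2 + 7/20*e12 + 9/5*e13 + 6/5*e123
second term: -1 + 1/10*e1 + 3/2*e2 + 7/20*e12 - 9/5*e13 - 6/5*e123
Answer: 2 - 1/5*e1 - 3*e2 + 18/5*e13 + 12/5*e123


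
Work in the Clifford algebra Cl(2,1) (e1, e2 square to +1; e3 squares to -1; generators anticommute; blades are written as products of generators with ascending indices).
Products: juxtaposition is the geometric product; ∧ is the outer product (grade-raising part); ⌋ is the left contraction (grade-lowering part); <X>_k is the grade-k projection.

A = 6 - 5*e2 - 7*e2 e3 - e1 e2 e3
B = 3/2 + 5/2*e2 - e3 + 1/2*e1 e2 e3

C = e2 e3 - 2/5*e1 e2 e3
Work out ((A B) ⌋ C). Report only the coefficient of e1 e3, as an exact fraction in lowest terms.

step 1: -4 - 7/2*e1 + 1/2*e2 + 23/2*e3 - e1 e2 + 5*e1 e3 - 11/2*e2 e3 + 3/2*e1 e2 e3
step 2: -61/10 + 11/5*e1 + 27/2*e2 + 1/10*e3 + 23/5*e1 e2 + 1/5*e1 e3 - 13/5*e2 e3 + 8/5*e1 e2 e3
Answer: 1/5


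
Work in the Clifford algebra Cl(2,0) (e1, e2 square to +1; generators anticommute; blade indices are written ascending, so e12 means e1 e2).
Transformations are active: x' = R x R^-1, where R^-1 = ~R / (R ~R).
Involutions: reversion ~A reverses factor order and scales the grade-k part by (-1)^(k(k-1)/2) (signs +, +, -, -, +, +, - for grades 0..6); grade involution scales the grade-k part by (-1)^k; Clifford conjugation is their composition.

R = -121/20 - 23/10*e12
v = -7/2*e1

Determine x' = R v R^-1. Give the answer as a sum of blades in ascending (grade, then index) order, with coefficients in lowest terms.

~R = -121/20 + 23/10*e12, and R ~R = 16757/400, so R^-1 = ~R / (16757/400).
R v = 847/40*e1 - 161/20*e2
Answer: -87675/33514*e1 + 38962/16757*e2


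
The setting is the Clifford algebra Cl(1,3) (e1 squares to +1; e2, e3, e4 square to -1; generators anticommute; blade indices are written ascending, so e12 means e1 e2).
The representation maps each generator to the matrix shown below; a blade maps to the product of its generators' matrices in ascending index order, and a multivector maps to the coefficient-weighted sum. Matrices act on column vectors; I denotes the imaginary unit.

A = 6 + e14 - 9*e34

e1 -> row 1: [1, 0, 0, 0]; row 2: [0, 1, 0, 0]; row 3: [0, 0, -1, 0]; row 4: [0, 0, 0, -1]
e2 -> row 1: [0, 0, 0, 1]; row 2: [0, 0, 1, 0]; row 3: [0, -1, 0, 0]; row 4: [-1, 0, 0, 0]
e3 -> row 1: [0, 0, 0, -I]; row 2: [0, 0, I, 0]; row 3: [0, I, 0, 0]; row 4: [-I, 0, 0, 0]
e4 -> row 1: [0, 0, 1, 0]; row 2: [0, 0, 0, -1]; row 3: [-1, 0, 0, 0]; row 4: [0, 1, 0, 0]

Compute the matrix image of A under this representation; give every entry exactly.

Bivector images (products of the table entries): rho(e14) = rho(e1)rho(e4) = row 1: [0, 0, 1, 0]; row 2: [0, 0, 0, -1]; row 3: [1, 0, 0, 0]; row 4: [0, -1, 0, 0]; rho(e34) = rho(e3)rho(e4) = row 1: [0, -I, 0, 0]; row 2: [-I, 0, 0, 0]; row 3: [0, 0, 0, -I]; row 4: [0, 0, -I, 0].
M = (6)*1 + (1)*rho(e14) + (-9)*rho(e34), summed entrywise (1 is the identity matrix):
Answer: row 1: [6, 9*I, 1, 0]; row 2: [9*I, 6, 0, -1]; row 3: [1, 0, 6, 9*I]; row 4: [0, -1, 9*I, 6]


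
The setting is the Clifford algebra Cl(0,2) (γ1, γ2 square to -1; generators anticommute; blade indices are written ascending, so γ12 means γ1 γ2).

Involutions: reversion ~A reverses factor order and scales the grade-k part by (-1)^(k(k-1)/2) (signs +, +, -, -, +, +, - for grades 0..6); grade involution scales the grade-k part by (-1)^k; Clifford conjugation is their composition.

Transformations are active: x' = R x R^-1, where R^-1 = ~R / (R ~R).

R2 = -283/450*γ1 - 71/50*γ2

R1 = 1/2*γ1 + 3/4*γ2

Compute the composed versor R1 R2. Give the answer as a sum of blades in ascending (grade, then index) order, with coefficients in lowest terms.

Distribute over the terms of R1 (each basis-blade product reordered to ascending indices, repeated generators contracted through their squares):
(1/2*γ1) R2 = 283/900 - 71/100*γ12
(3/4*γ2) R2 = 213/200 + 283/600*γ12
Summing the partial products and collecting blades:
Answer: 2483/1800 - 143/600*γ12


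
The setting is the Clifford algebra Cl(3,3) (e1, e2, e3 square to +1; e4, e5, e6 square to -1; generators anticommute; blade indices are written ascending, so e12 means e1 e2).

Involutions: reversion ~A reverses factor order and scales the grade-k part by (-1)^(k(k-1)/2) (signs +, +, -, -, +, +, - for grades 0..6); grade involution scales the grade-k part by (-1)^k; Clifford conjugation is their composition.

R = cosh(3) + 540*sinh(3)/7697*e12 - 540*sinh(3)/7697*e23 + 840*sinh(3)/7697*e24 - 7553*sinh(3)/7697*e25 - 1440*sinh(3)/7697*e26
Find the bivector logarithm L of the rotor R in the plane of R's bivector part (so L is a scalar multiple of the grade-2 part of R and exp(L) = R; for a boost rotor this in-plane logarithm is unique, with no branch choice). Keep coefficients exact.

The scalar part of R is cosh(3), which determines |rapidity| via cosh; the sign lives in the bivector part, and pairing them (bivector part over sinh of the rapidity = the plane) gives the unique in-plane L = rapidity * plane.
Concretely: cosh(rapidity) = cosh(3) gives rapidity = ±3, and since rapidity/sinh(rapidity) is even the sign is immaterial: L = (rapidity/sinh(rapidity)) * <R>_2 = (3/sinh(3)) * <R>_2.
Answer: 1620/7697*e12 - 1620/7697*e23 + 2520/7697*e24 - 22659/7697*e25 - 4320/7697*e26


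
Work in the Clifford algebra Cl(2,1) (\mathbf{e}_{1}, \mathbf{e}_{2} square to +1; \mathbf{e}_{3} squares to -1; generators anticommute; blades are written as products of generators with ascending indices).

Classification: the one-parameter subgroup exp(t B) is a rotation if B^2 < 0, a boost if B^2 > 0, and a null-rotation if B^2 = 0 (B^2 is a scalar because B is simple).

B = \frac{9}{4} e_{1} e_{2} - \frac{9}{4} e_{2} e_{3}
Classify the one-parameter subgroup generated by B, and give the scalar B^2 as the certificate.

B^2 term by term: the squares give (\frac{9}{4})^2*(e_{1} e_{2})^2 + (-\frac{9}{4})^2*(e_{2} e_{3})^2 = \frac{81}{16}*(-1) + \frac{81}{16}*(+1) = 0 (each basis 2-blade squares to minus the product of its generators' squares); cross terms between blades sharing an index anticommute and cancel. So B^2 = 0.
Answer: null-rotation, certificate B^2 = 0. Key observation: B^2 = 0 is a conjugation invariant, so its sign decides the class regardless of the surface form of B.


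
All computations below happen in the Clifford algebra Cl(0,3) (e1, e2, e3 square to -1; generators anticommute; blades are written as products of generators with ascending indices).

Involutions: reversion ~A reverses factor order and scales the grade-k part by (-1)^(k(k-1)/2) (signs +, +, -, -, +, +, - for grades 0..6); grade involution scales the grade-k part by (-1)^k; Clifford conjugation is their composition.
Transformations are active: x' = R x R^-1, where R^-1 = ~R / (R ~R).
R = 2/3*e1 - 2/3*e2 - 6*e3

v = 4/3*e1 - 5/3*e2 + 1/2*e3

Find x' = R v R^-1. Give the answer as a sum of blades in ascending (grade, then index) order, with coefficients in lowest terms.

~R = 2/3*e1 - 2/3*e2 - 6*e3, and R ~R = -332/9, so R^-1 = ~R / (-332/9).
R v = 1 - 2/9*e1 e2 + 25/3*e1 e3 - 31/3*e2 e3
Answer: -341/249*e1 + 424/249*e2 - 29/166*e3


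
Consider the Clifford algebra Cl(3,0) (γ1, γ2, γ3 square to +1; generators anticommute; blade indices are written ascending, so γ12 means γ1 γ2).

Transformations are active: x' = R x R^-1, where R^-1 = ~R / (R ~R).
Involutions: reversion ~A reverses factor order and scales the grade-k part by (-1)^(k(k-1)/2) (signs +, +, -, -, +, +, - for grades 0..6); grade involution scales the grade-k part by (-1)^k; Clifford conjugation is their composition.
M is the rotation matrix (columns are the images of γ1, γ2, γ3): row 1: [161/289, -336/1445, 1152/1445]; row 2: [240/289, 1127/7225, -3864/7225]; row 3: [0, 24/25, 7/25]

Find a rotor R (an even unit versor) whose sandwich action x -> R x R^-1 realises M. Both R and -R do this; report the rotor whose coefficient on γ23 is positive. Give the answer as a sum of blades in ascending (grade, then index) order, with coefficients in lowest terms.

Method: write R = a + b12*γ12 + b13*γ13 + b23*γ23 with a^2 + b12^2 + b13^2 + b23^2 = 1 (so R^-1 = ~R). Expanding the columns R e_j ~R gives tr M = 4a^2 - 1 and, from the antisymmetric part, M21 - M12 = -4a*b12, M13 - M31 = 4a*b13, M32 - M23 = -4a*b23.
Here tr M = 287/289, so a^2 = (1 + tr M)/4 = 144/289 and a = ±12/17. Taking a = 12/17: M21 - M12 = 1536/1445, M13 - M31 = 1152/1445, M32 - M23 = 432/289, giving b12 = -32/85, b13 = 24/85, b23 = -9/17, i.e. R = 12/17 - 32/85*γ12 + 24/85*γ13 - 9/17*γ23.
Its γ23 coefficient is negative, so report the other preimage -R.
Answer: -12/17 + 32/85*γ12 - 24/85*γ13 + 9/17*γ23. Note: both R and -R realise this M (trace 287/289); the covering map identifies them, and the γ23-coefficient sign is the tie-breaker.


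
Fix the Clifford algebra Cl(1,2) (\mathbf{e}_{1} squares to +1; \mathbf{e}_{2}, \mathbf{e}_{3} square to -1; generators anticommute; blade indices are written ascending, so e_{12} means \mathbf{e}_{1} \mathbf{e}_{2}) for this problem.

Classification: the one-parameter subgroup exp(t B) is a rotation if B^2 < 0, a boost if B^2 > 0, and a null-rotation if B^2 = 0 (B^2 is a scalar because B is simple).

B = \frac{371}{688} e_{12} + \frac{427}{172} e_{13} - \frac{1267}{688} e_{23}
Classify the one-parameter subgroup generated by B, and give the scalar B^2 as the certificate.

B^2 term by term: the squares give (\frac{371}{688})^2*(e_{12})^2 + (\frac{427}{172})^2*(e_{13})^2 + (-\frac{1267}{688})^2*(e_{23})^2 = \frac{137641}{473344}*(+1) + \frac{182329}{29584}*(+1) + \frac{1605289}{473344}*(-1) = \frac{49}{16} (each basis 2-blade squares to minus the product of its generators' squares); cross terms between blades sharing an index anticommute and cancel. So B^2 = \frac{49}{16}.
Answer: boost, certificate B^2 = \frac{49}{16}. The scalar \frac{49}{16} is the complete invariant here: its sign names the subgroup type.


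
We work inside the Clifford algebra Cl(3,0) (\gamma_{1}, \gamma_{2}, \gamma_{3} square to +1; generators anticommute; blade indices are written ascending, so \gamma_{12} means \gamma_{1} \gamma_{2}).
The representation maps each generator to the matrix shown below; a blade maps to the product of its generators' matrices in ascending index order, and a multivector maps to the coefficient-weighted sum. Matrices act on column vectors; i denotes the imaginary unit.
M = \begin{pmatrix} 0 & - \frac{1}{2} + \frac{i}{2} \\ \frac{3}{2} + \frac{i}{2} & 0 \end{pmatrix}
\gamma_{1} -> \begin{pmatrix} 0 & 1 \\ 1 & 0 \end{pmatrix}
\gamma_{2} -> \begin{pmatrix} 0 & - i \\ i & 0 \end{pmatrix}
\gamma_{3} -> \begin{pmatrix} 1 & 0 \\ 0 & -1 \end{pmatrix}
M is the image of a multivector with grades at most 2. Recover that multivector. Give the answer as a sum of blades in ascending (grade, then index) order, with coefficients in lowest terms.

Method: 1, rho(\gamma_{1}), rho(\gamma_{2}), rho(\gamma_{3}) form a trace-orthogonal basis of the 2x2 complex matrices (tr(X Y) = 2 if X = Y, else 0), so M = m0*1 + m1*rho(\gamma_{1}) + m2*rho(\gamma_{2}) + m3*rho(\gamma_{3}) with m0 = tr(M)/2 = 0, m1 = tr(M rho(\gamma_{1}))/2 = \frac{1}{2} + \frac{i}{2}, m2 = tr(M rho(\gamma_{2}))/2 = - i, m3 = tr(M rho(\gamma_{3}))/2 = 0.
Multiplying table entries, the bivector images are rho(\gamma_{12}) = i*rho(\gamma_{3}), rho(\gamma_{13}) = -i*rho(\gamma_{2}), rho(\gamma_{23}) = i*rho(\gamma_{1}); with real blade coefficients the real parts of m0..m3 are the coefficients of 1, \gamma_{1}, \gamma_{2}, \gamma_{3} and the imaginary parts give the bivectors (\gamma_{23}: Im m1, \gamma_{13}: -Im m2, \gamma_{12}: Im m3).
Answer: \frac{1}{2} \gamma_{1} + \gamma_{13} + \frac{1}{2} \gamma_{23}


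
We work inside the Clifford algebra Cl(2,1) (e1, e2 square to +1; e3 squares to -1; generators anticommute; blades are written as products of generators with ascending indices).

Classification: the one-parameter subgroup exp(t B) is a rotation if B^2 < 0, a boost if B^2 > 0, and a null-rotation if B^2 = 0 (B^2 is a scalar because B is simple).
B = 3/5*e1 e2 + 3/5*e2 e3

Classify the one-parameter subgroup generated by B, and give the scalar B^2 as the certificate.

B^2 term by term: the squares give (3/5)^2*(e1 e2)^2 + (3/5)^2*(e2 e3)^2 = 9/25*(-1) + 9/25*(+1) = 0 (each basis 2-blade squares to minus the product of its generators' squares); cross terms between blades sharing an index anticommute and cancel. So B^2 = 0.
Answer: null-rotation, certificate B^2 = 0. One invariant decides it: the square 0 survives every conjugation, and its sign is exactly the classification.


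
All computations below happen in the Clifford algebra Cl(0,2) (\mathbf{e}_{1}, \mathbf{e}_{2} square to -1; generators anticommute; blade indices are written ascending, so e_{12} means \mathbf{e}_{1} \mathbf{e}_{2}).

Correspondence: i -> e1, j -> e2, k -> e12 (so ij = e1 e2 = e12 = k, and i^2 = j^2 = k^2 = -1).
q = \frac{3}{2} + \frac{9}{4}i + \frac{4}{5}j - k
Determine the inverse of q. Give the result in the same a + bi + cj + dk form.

In blades: q = \frac{3}{2} + \frac{9}{4} e_{1} + \frac{4}{5} e_{2} - e_{12}.
With qbar = \frac{3}{2} - \frac{9}{4} e_{1} - \frac{4}{5} e_{2} + e_{12} (scalar fixed, mapped units negated), q qbar = \frac{3581}{400} (the sum of squared coefficients), so q^-1 = qbar / (\frac{3581}{400}) = \frac{600}{3581} - \frac{900}{3581} e_{1} - \frac{320}{3581} e_{2} + \frac{400}{3581} e_{12}; translating back:
Answer: \frac{600}{3581} - \frac{900}{3581}i - \frac{320}{3581}j + \frac{400}{3581}k


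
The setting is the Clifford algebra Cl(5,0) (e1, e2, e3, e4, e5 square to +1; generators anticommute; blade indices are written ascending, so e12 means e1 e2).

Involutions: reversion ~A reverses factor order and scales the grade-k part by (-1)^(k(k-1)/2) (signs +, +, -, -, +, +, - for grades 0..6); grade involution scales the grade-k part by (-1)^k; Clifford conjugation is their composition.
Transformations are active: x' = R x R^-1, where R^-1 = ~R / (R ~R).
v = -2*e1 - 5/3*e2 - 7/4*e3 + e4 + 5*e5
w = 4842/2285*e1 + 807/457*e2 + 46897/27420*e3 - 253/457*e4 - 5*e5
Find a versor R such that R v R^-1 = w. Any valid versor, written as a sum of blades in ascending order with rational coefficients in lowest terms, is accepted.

Here q(v) = q(w) = 5161/144; the classical choice R = v + w = 272/2285*e1 + 136/1371*e2 - 272/6855*e3 + 204/457*e4 then realises v -> w under the sandwich.
Answer: 272/2285*e1 + 136/1371*e2 - 272/6855*e3 + 204/457*e4


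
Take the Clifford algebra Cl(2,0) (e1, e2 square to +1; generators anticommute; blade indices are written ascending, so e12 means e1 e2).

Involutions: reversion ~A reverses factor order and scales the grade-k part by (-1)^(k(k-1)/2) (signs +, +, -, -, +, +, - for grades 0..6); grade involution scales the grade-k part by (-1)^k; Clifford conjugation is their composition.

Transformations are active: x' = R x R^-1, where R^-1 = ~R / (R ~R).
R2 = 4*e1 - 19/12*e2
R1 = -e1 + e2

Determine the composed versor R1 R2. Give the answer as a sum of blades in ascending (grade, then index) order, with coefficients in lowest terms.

Distribute over the terms of R1 (each basis-blade product reordered to ascending indices, repeated generators contracted through their squares):
(-e1) R2 = -4 + 19/12*e12
(e2) R2 = -19/12 - 4*e12
Summing the partial products and collecting blades:
Answer: -67/12 - 29/12*e12


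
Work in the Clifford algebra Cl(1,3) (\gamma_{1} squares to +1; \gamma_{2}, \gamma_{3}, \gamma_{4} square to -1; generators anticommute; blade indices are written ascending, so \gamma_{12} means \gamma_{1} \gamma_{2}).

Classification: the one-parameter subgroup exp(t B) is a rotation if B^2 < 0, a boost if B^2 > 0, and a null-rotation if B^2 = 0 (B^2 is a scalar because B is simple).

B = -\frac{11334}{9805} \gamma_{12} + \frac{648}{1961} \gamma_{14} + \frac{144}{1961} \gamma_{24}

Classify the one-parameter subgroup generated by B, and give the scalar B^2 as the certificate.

B^2 term by term: the squares give (-\frac{11334}{9805})^2*(\gamma_{12})^2 + (\frac{648}{1961})^2*(\gamma_{14})^2 + (\frac{144}{1961})^2*(\gamma_{24})^2 = \frac{128459556}{96138025}*(+1) + \frac{419904}{3845521}*(+1) + \frac{20736}{3845521}*(-1) = \frac{36}{25} (each basis 2-blade squares to minus the product of its generators' squares); cross terms between blades sharing an index anticommute and cancel. So B^2 = \frac{36}{25}.
Answer: boost, certificate B^2 = \frac{36}{25}. The scalar \frac{36}{25} is the complete invariant here: its sign names the subgroup type.


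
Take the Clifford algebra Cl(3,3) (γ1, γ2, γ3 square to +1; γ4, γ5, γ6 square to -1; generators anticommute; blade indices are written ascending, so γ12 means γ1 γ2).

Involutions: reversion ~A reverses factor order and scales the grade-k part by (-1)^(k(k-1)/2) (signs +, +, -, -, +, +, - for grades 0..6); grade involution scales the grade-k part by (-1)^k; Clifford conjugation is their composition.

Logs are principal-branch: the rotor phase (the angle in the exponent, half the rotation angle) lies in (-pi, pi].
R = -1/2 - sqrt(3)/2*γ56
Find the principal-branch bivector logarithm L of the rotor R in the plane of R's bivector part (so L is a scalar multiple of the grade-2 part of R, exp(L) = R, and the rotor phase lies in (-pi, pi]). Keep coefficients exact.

The scalar part of R is -1/2, so the principal-branch rotor phase is pinned; divide the bivector part by its sine to get the unit plane — L is the phase times that plane.
Concretely: cos(phase) = -1/2 gives phase = ±2*pi/3, and since phase/sin(phase) is even the sign is immaterial: L = (phase/sin(phase)) * <R>_2 = (4*sqrt(3)*pi/9) * <R>_2.
Answer: -2*pi/3*γ56


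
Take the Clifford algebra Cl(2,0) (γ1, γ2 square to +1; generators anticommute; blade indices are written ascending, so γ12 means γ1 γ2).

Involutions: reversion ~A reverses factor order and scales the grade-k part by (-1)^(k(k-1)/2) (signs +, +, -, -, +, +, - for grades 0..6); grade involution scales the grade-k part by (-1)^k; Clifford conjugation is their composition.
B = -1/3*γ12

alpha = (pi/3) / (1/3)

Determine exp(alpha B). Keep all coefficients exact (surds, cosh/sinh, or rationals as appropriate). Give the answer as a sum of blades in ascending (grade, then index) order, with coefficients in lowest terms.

B^2 = (-1/3)^2*(γ12)^2 = 1/9*(-1) = -1/9 (a basis 2-blade squares to minus the product of its generators' squares).
B^2 = -1/9 — since the square is negative, the closed form is circular: l = 1/3, alpha*l = pi/3, so exp(alpha B) = cos(pi/3) + (sin(pi/3)/(1/3))*B = 1/2 + (3*sqrt(3)/2)*B.
Answer: 1/2 - sqrt(3)/2*γ12


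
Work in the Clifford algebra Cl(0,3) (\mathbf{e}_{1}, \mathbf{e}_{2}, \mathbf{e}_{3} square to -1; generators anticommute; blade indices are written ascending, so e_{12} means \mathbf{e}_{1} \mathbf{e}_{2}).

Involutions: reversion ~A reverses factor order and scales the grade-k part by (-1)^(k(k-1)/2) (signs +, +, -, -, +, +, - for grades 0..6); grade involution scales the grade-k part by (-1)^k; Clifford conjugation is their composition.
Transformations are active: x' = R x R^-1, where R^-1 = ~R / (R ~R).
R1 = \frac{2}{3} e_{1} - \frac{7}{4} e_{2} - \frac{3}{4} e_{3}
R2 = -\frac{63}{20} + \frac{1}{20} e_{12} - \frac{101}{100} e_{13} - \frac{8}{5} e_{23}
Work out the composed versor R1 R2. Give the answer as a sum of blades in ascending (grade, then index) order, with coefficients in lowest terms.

Distribute over the terms of R1 (each basis-blade product reordered to ascending indices, repeated generators contracted through their squares):
(\frac{2}{3} e_{1}) R2 = -\frac{21}{10} e_{1} - \frac{1}{30} e_{2} + \frac{101}{150} e_{3} - \frac{16}{15} e_{123}
(-\frac{7}{4} e_{2}) R2 = -\frac{7}{80} e_{1} + \frac{441}{80} e_{2} - \frac{14}{5} e_{3} - \frac{707}{400} e_{123}
(-\frac{3}{4} e_{3}) R2 = \frac{303}{400} e_{1} + \frac{6}{5} e_{2} + \frac{189}{80} e_{3} - \frac{3}{80} e_{123}
Summing the partial products and collecting blades:
Answer: -\frac{143}{100} e_{1} + \frac{1603}{240} e_{2} + \frac{283}{1200} e_{3} - \frac{1723}{600} e_{123}


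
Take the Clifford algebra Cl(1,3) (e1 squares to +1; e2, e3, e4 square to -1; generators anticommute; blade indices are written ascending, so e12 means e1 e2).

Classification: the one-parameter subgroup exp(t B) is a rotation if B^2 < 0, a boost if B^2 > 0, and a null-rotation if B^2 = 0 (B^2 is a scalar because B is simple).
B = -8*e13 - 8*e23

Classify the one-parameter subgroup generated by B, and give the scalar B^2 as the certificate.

B^2 term by term: the squares give (-8)^2*(e13)^2 + (-8)^2*(e23)^2 = 64*(+1) + 64*(-1) = 0 (each basis 2-blade squares to minus the product of its generators' squares); cross terms between blades sharing an index anticommute and cancel. So B^2 = 0.
Answer: null-rotation, certificate B^2 = 0. No conjugation can change B^2 = 0; the sign gives the class.


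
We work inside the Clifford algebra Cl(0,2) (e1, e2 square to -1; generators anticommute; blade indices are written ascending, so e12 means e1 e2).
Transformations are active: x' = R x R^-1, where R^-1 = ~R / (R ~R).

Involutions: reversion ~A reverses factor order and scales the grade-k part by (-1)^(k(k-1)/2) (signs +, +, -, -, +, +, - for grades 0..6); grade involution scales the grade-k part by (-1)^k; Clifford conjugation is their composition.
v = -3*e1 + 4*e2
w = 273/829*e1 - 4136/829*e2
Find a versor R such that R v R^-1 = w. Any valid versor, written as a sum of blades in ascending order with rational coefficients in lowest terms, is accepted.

Key observation: q(v) = q(w) = -25 (sandwiches preserve the norm), so R = v + w = -2214/829*e1 - 820/829*e2 works whenever it is invertible — the component of v along it is kept and (v - w)/2 reverses, sending v to w.
Answer: -2214/829*e1 - 820/829*e2


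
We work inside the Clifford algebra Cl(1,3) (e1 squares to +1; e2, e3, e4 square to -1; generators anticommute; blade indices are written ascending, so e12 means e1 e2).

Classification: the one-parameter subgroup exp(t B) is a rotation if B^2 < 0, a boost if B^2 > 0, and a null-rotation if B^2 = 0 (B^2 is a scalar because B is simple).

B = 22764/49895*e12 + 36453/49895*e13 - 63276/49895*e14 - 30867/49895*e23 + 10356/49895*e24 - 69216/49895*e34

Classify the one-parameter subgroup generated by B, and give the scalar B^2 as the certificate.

B^2 term by term: the squares give (22764/49895)^2*(e12)^2 + (36453/49895)^2*(e13)^2 + (-63276/49895)^2*(e14)^2 + (-30867/49895)^2*(e23)^2 + (10356/49895)^2*(e24)^2 + (-69216/49895)^2*(e34)^2 = 518199696/2489511025*(+1) + 1328821209/2489511025*(+1) + 4003852176/2489511025*(+1) + 952771689/2489511025*(-1) + 107246736/2489511025*(-1) + 4790854656/2489511025*(-1) = 0 (each basis 2-blade squares to minus the product of its generators' squares); cross terms between blades sharing an index anticommute and cancel; the commuting (index-disjoint) pairs give grade-4 terms 2*c*c'*(blade product), which cancel blade by blade — e1234: -3151266048/2489511025 - 755014536/2489511025 + 3906280584/2489511025 = 0 — confirming B is simple. So B^2 = 0.
Answer: null-rotation, certificate B^2 = 0. The scalar 0 is the complete invariant here: its sign names the subgroup type.


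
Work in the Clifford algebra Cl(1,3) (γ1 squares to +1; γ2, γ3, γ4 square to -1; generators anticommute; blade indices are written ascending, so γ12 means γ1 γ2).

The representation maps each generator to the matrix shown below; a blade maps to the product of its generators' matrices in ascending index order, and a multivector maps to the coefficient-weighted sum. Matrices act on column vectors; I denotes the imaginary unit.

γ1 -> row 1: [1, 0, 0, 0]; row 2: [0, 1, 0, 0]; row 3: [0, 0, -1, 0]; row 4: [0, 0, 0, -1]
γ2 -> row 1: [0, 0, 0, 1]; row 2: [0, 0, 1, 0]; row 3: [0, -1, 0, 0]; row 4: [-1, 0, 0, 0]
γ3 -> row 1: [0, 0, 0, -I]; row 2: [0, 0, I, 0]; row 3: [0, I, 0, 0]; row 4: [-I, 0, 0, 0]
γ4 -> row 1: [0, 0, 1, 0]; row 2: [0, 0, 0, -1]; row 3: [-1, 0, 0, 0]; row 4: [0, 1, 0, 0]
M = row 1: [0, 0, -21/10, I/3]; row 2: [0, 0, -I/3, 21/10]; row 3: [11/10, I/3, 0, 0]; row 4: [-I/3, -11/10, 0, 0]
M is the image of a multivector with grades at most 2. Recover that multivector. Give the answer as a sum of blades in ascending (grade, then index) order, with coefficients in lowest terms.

Method: the blade images are trace-orthogonal — tr(rho(e_A) rho(e_B)^-1) = 4 if A = B and 0 otherwise — and rho(e_A)^-1 = (e_A)^2 * rho(e_A) with (e_A)^2 = +1 or -1, so the coefficient of e_A in the preimage is (e_A)^2 * tr(M rho(e_A))/4.
Nonzero projections over blades of grade <= 2: γ4: (γ4)^2 = -1, tr(M rho(γ4)) = 32/5, coefficient -8/5; γ13: (γ13)^2 = +1, tr(M rho(γ13)) = -4/3, coefficient -1/3; γ14: (γ14)^2 = +1, tr(M rho(γ14)) = -2, coefficient -1/2. Every other blade of grade <= 2 projects to 0.
Answer: -8/5*γ4 - 1/3*γ13 - 1/2*γ14


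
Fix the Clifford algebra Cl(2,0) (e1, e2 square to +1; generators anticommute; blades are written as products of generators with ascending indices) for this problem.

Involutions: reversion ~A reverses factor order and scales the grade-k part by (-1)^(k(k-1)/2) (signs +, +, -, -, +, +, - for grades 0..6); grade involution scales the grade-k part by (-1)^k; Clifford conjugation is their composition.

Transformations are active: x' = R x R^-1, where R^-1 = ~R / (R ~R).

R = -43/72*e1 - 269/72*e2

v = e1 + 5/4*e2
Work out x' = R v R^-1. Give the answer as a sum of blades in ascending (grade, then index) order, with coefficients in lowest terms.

~R = -43/72*e1 - 269/72*e2, and R ~R = 37105/2592, so R^-1 = ~R / (37105/2592).
R v = -1517/288 + 287/96*e1 e2
Answer: -2029/3620*e1 + 1357/905*e2


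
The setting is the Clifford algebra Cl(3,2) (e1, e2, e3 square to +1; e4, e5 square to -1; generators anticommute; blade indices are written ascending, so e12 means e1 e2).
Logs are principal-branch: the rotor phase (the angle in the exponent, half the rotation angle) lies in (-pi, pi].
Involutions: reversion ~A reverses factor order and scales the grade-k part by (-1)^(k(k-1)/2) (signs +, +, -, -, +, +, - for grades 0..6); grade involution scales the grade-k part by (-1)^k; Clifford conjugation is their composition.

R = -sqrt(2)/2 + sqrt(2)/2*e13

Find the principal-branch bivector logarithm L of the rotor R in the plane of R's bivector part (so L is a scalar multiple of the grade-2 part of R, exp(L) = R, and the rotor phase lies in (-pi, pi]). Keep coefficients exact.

The scalar part of R is -sqrt(2)/2, which fixes the principal-branch rotor phase; the unit plane is then the bivector part divided by the sine of that phase, and L is that plane scaled by the phase.
Concretely: cos(phase) = -sqrt(2)/2 gives phase = ±3*pi/4, and since phase/sin(phase) is even the sign is immaterial: L = (phase/sin(phase)) * <R>_2 = (3*sqrt(2)*pi/4) * <R>_2.
Answer: 3*pi/4*e13


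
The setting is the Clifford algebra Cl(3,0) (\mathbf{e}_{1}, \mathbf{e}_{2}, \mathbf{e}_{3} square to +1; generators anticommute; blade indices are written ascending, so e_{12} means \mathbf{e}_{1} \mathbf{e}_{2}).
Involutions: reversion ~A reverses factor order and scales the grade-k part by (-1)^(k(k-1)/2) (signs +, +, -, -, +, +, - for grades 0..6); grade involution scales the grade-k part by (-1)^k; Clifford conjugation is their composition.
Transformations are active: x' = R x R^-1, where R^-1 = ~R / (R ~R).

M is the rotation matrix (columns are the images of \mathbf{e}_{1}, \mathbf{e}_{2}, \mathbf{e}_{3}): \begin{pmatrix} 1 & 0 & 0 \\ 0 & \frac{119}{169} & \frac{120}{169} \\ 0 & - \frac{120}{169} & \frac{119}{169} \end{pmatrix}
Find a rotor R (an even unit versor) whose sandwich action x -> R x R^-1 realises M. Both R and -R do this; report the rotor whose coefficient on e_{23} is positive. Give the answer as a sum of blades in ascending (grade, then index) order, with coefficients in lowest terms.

Method: write R = a + b12*e_{12} + b13*e_{13} + b23*e_{23} with a^2 + b12^2 + b13^2 + b23^2 = 1 (so R^-1 = ~R). Expanding the columns R e_j ~R gives tr M = 4a^2 - 1 and, from the antisymmetric part, M21 - M12 = -4a*b12, M13 - M31 = 4a*b13, M32 - M23 = -4a*b23.
Here tr M = \frac{407}{169}, so a^2 = (1 + tr M)/4 = \frac{144}{169} and a = ±\frac{12}{13}. Taking a = \frac{12}{13}: M21 - M12 = 0, M13 - M31 = 0, M32 - M23 = -\frac{240}{169}, giving b12 = 0, b13 = 0, b23 = \frac{5}{13}, i.e. R = \frac{12}{13} + \frac{5}{13} e_{23}.
Its e_{23} coefficient is already positive.
Answer: \frac{12}{13} + \frac{5}{13} e_{23}. Why the constraint matters: R and -R act identically through the sandwich — M has trace \frac{407}{169} either way — so only the sign condition on e_{23} picks one of the two preimages.


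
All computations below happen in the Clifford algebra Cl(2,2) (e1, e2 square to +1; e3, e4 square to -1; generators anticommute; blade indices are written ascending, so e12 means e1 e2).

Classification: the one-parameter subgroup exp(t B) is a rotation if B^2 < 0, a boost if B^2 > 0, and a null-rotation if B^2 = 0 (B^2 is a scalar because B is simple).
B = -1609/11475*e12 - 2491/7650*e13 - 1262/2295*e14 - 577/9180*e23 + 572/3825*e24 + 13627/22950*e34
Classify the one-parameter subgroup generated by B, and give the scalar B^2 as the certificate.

B^2 term by term: the squares give (-1609/11475)^2*(e12)^2 + (-2491/7650)^2*(e13)^2 + (-1262/2295)^2*(e14)^2 + (-577/9180)^2*(e23)^2 + (572/3825)^2*(e24)^2 + (13627/22950)^2*(e34)^2 = 2588881/131675625*(-1) + 6205081/58522500*(+1) + 1592644/5267025*(+1) + 332929/84272400*(+1) + 327184/14630625*(+1) + 185695129/526702500*(-1) = 1/16 (each basis 2-blade squares to minus the product of its generators' squares); cross terms between blades sharing an index anticommute and cancel; the commuting (index-disjoint) pairs give grade-4 terms 2*c*c'*(blade product), which cancel blade by blade — e1234: -21925843/131675625 + 1424852/14630625 + 364087/5267025 = 0 — confirming B is simple. So B^2 = 1/16.
Answer: boost, certificate B^2 = 1/16. Certificate logic: 1/16 is a conjugation-invariant scalar, so its sign fixes rotation versus boost versus null-rotation outright.


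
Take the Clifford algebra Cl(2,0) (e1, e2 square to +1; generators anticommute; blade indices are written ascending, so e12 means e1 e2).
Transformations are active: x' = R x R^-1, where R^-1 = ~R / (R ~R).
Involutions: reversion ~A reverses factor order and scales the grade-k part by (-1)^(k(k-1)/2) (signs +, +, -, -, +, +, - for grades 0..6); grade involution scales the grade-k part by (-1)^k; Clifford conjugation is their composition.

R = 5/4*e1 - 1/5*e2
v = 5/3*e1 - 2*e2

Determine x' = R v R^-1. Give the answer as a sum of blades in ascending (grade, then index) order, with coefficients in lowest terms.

~R = 5/4*e1 - 1/5*e2, and R ~R = 641/400, so R^-1 = ~R / (641/400).
R v = 149/60 - 13/6*e12
Answer: 1415/641*e1 + 2654/1923*e2


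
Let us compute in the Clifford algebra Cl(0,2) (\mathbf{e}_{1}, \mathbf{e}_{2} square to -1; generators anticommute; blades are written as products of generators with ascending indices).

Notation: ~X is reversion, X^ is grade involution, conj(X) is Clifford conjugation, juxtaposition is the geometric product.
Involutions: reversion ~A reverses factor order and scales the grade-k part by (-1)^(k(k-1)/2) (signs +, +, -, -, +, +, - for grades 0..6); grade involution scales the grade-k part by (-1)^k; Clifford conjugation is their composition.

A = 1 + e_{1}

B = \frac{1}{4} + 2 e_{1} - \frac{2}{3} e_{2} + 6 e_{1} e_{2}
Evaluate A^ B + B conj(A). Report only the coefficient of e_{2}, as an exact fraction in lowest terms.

first term: \frac{9}{4} + \frac{7}{4} e_{1} + \frac{16}{3} e_{2} + \frac{20}{3} e_{1} e_{2}
second term: \frac{9}{4} + \frac{7}{4} e_{1} - \frac{20}{3} e_{2} + \frac{16}{3} e_{1} e_{2}
Answer: -\frac{4}{3}
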